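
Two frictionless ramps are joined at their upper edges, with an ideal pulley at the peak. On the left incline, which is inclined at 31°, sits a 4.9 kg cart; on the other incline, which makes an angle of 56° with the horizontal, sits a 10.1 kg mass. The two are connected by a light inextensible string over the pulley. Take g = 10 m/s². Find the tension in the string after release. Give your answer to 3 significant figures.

Resolve each weight along its own incline: the 4.9 kg mass has component 4.9 × 10 × sin 31° = 25.237 N down its slope, and the 10.1 kg mass has 10.1 × 10 × sin 56° = 83.733 N down its slope.
The 10.1 kg side's 83.733 N exceeds the other side's 25.237 N, so that mass slides down and the 4.9 kg mass slides up. Taking that direction as positive, Newton's second law for the whole system gives 83.733 − 25.237 = (4.9 + 10.1) a, so a = 58.496 / 15 = 3.8997 m/s².
For the 4.9 kg mass (up-slope positive): T − 25.237 = 4.9 × 3.8997, so T = 44.346 N.

44.3 N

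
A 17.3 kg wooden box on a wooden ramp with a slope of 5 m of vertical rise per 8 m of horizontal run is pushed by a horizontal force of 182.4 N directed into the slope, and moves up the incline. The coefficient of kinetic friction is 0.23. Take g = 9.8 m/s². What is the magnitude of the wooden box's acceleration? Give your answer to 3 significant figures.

0.550 m/s²

The horizontal push has components F cos 32.01° = 182.4 × 0.8480 = 154.675 N up the incline and F sin 32.01° = 182.4 × 0.5300 = 96.672 N pressing into the surface.
The normal force is therefore N = mg cos 32.01° + F sin 32.01° = 143.770 + 96.672 = 240.442 N, and kinetic friction down the slope is μN = 0.23 × 240.442 = 55.302 N.
Along the incline: F cos 32.01° − mg sin 32.01° − μN = ma, so 154.675 − 89.856 − 55.302 = 17.3 a, giving a = 0.5501 m/s².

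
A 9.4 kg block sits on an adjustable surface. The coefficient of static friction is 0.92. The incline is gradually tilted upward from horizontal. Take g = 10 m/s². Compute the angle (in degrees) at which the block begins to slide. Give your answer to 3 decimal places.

At the threshold of sliding, static friction is at its maximum μ_s N and exactly balances the weight component along the incline: mg sin θ = μ_s mg cos θ.
Hence tan θ = μ_s = 0.92, so θ = arctan(0.92) = 42.6141°.

42.614°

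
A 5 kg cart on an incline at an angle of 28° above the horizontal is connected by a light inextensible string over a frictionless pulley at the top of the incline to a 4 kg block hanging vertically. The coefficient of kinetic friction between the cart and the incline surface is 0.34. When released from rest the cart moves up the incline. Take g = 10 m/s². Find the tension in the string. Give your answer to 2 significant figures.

39 N

For the cart on the incline: the weight component along the slope is m₁g sin 28° = 5 × 10 × 0.4695 = 23.475 N and the normal force is N = m₁g cos 28° = 44.147 N.
Kinetic friction opposes the cart's motion up the incline: f = μN = 0.34 × 44.147 = 15.010 N acting down the slope.
Newton's second law for the cart (up-slope positive): T − 23.475 − 15.010 = 5 a. For the hanging block (downward positive): 4 × 10 − T = 4 a.
Adding the two equations eliminates T: 1.515 = 9 a, so a = 0.1683 m/s².
Then from the hanging block's equation, T = 4 × (10 − 0.1683) = 39.327 N.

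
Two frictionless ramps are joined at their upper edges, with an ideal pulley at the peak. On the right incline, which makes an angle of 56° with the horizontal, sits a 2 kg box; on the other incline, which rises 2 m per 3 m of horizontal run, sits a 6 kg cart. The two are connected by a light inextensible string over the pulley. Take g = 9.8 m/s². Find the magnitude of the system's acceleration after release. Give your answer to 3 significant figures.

2.05 m/s²

Resolve each weight along its own incline: the 2 kg mass has component 2 × 9.8 × sin 56° = 16.249 N down its slope, and the 6 kg mass has 6 × 9.8 × sin 33.69° = 32.616 N down its slope.
The 6 kg side's 32.616 N exceeds the other side's 16.249 N, so that mass slides down and the 2 kg mass slides up. Taking that direction as positive, Newton's second law for the whole system gives 32.616 − 16.249 = (2 + 6) a, so a = 16.367 / 8 = 2.0459 m/s².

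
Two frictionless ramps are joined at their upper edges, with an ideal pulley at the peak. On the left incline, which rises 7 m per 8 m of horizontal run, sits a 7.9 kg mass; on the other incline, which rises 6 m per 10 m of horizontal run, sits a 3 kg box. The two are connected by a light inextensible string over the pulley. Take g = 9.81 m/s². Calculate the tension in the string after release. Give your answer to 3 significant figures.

25.0 N

Resolve each weight along its own incline: the 7.9 kg mass has component 7.9 × 9.81 × sin 41.19° = 51.033 N down its slope, and the 3 kg mass has 3 × 9.81 × sin 30.96° = 15.142 N down its slope.
The 7.9 kg side's 51.033 N exceeds the other side's 15.142 N, so that mass slides down and the 3 kg mass slides up. Taking that direction as positive, Newton's second law for the whole system gives 51.033 − 15.142 = (7.9 + 3) a, so a = 35.891 / 10.9 = 3.2928 m/s².
For the 3 kg mass (up-slope positive): T − 15.142 = 3 × 3.2928, so T = 25.020 N.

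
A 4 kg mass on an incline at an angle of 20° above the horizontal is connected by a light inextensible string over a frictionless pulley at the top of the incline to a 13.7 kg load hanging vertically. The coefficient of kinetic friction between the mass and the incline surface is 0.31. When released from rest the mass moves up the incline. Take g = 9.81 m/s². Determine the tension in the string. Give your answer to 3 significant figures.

For the mass on the incline: the weight component along the slope is m₁g sin 20° = 4 × 9.81 × 0.3420 = 13.420 N and the normal force is N = m₁g cos 20° = 36.874 N.
Kinetic friction opposes the mass's motion up the incline: f = μN = 0.31 × 36.874 = 11.431 N acting down the slope.
Newton's second law for the mass (up-slope positive): T − 13.420 − 11.431 = 4 a. For the hanging load (downward positive): 13.7 × 9.81 − T = 13.7 a.
Adding the two equations eliminates T: 109.546 = 17.7 a, so a = 6.1890 m/s².
Then from the hanging load's equation, T = 13.7 × (9.81 − 6.1890) = 49.608 N.

49.6 N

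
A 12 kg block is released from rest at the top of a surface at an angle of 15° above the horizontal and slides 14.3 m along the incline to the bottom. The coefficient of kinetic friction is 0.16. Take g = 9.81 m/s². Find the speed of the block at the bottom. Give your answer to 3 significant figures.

The weight component along the incline is mg sin 15° = 30.468 N and the normal force is N = mg cos 15° = 113.709 N.
Friction up the slope is f = μN = 0.16 × 113.709 = 18.193 N, so the net downslope force is 30.468 − 18.193 = 12.275 N and a = 12.275 / 12 = 1.0229 m/s².
Starting from rest over a distance of 14.3 m, v² = 2aL = 2 × 1.0229 × 14.3 = 29.2549, so v = 5.4088 m/s.

5.41 m/s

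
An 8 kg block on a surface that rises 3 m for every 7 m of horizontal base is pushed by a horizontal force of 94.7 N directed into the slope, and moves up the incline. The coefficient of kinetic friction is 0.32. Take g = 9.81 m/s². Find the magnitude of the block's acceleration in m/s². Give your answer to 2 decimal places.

2.64 m/s²

The horizontal push has components F cos 23.20° = 94.7 × 0.9191 = 87.039 N up the incline and F sin 23.20° = 94.7 × 0.3939 = 37.302 N pressing into the surface.
The normal force is therefore N = mg cos 23.20° + F sin 23.20° = 72.131 + 37.302 = 109.433 N, and kinetic friction down the slope is μN = 0.32 × 109.433 = 35.019 N.
Along the incline: F cos 23.20° − mg sin 23.20° − μN = ma, so 87.039 − 30.913 − 35.019 = 8 a, giving a = 2.6384 m/s².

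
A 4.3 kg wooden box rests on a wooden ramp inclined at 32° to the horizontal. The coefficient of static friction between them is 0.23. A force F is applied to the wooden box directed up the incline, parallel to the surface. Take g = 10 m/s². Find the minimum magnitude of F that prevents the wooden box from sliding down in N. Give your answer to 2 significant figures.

14 N

The normal force is N = mg cos 32° = 36.466 N. With F at its minimum the wooden box is on the verge of sliding down, so static friction is at its maximum μ_s N = 0.23 × 36.466 = 8.387 N and acts up the slope.
Equilibrium along the incline: F + μ_s N = mg sin 32°, so F = 22.787 − 8.387 = 14.400 N.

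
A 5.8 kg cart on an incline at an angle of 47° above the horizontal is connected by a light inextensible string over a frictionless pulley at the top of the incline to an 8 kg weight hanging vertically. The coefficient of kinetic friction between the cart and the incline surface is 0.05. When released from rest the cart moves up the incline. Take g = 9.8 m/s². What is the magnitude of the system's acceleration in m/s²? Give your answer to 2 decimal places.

2.53 m/s²

For the cart on the incline: the weight component along the slope is m₁g sin 47° = 5.8 × 9.8 × 0.7314 = 41.573 N and the normal force is N = m₁g cos 47° = 38.765 N.
Kinetic friction opposes the cart's motion up the incline: f = μN = 0.05 × 38.765 = 1.938 N acting down the slope.
Newton's second law for the cart (up-slope positive): T − 41.573 − 1.938 = 5.8 a. For the hanging weight (downward positive): 8 × 9.8 − T = 8 a.
Adding the two equations eliminates T: 34.889 = 13.8 a, so a = 2.5282 m/s².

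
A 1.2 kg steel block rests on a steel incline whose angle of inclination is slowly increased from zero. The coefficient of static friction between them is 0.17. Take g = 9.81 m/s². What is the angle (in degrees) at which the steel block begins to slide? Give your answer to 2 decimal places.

9.65°

At the threshold of sliding, static friction is at its maximum μ_s N and exactly balances the weight component along the incline: mg sin θ = μ_s mg cos θ.
Hence tan θ = μ_s = 0.17, so θ = arctan(0.17) = 9.6480°.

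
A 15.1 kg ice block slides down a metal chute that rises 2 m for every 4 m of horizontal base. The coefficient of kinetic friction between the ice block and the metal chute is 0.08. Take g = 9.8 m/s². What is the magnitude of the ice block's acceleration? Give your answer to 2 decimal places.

3.68 m/s²

Resolving the weight along the incline: the component pulling the ice block down the slope is mg sin 26.57° = 15.1 × 9.8 × 0.4472 = 66.177 N, and the normal force is N = mg cos 26.57° = 15.1 × 9.8 × 0.8944 = 132.353 N.
Kinetic friction acts up the slope with magnitude f = μN = 0.08 × 132.353 = 10.588 N.
Net force along the incline is 66.177 − 10.588 = 55.589 N, so a = 55.589 / 15.1 = 3.6814 m/s².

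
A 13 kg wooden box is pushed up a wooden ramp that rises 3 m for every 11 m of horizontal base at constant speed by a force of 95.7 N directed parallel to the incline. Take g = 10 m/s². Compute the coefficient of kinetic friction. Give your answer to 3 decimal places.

0.490

At constant speed ΣF = 0 along the incline. The applied 95.7 N acts up the slope; the weight component mg sin 15.26° = 34.205 N and kinetic friction μN both act down the slope.
So 95.7 = 34.205 + μ × 125.419, giving μ = (95.7 − 34.205) / 125.419 = 0.4903.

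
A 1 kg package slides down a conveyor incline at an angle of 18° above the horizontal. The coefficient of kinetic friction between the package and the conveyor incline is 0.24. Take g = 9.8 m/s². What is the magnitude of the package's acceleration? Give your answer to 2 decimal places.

Resolving the weight along the incline: the component pulling the package down the slope is mg sin 18° = 1 × 9.8 × 0.3090 = 3.028 N, and the normal force is N = mg cos 18° = 1 × 9.8 × 0.9511 = 9.321 N.
Kinetic friction acts up the slope with magnitude f = μN = 0.24 × 9.321 = 2.237 N.
Net force along the incline is 3.028 − 2.237 = 0.791 N, so a = 0.791 / 1 = 0.7910 m/s².

0.79 m/s²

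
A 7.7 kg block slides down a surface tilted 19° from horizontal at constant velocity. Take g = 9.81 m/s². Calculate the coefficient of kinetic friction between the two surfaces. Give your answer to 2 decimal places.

0.34

At constant velocity the net force along the incline is zero: mg sin 19° = μ mg cos 19°.
So μ = tan 19° = 0.3256 / 0.9455 = 0.3444.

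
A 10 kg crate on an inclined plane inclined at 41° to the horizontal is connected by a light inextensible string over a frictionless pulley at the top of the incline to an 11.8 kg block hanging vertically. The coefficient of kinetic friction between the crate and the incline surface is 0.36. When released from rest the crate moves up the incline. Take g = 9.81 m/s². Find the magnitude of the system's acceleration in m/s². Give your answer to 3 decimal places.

For the crate on the incline: the weight component along the slope is m₁g sin 41° = 10 × 9.81 × 0.6561 = 64.363 N and the normal force is N = m₁g cos 41° = 74.037 N.
Kinetic friction opposes the crate's motion up the incline: f = μN = 0.36 × 74.037 = 26.653 N acting down the slope.
Newton's second law for the crate (up-slope positive): T − 64.363 − 26.653 = 10 a. For the hanging block (downward positive): 11.8 × 9.81 − T = 11.8 a.
Adding the two equations eliminates T: 24.742 = 21.8 a, so a = 1.1350 m/s².

1.135 m/s²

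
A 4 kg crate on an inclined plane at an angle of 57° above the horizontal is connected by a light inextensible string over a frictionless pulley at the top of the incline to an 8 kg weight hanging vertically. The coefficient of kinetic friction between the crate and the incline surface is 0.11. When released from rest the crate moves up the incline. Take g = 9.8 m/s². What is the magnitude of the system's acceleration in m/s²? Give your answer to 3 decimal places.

For the crate on the incline: the weight component along the slope is m₁g sin 57° = 4 × 9.8 × 0.8387 = 32.877 N and the normal force is N = m₁g cos 57° = 21.350 N.
Kinetic friction opposes the crate's motion up the incline: f = μN = 0.11 × 21.350 = 2.349 N acting down the slope.
Newton's second law for the crate (up-slope positive): T − 32.877 − 2.349 = 4 a. For the hanging weight (downward positive): 8 × 9.8 − T = 8 a.
Adding the two equations eliminates T: 43.174 = 12 a, so a = 3.5978 m/s².

3.598 m/s²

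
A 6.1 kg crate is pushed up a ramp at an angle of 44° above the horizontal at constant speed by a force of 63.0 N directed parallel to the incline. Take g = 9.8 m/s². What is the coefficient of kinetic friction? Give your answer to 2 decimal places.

At constant speed ΣF = 0 along the incline. The applied 63.0 N acts up the slope; the weight component mg sin 44° = 41.527 N and kinetic friction μN both act down the slope.
So 63.0 = 41.527 + μ × 43.002, giving μ = (63.0 − 41.527) / 43.002 = 0.4993.

0.50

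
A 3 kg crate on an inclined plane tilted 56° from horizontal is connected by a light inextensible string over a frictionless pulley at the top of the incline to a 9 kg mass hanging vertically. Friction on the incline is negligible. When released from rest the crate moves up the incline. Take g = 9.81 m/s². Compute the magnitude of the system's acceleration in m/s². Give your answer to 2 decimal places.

5.32 m/s²

For the crate on the incline: the weight component along the slope is m₁g sin 56° = 3 × 9.81 × 0.8290 = 24.397 N and the normal force is N = m₁g cos 56° = 16.457 N.
Newton's second law for the crate (up-slope positive): T − 24.397 = 3 a. For the hanging mass (downward positive): 9 × 9.81 − T = 9 a.
Adding the two equations eliminates T: 63.893 = 12 a, so a = 5.3244 m/s².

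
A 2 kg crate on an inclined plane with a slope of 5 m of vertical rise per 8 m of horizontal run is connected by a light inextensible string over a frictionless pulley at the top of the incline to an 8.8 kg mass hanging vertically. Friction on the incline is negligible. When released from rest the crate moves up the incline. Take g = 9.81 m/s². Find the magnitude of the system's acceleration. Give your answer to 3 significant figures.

7.03 m/s²

For the crate on the incline: the weight component along the slope is m₁g sin 32.01° = 2 × 9.81 × 0.5300 = 10.399 N and the normal force is N = m₁g cos 32.01° = 16.638 N.
Newton's second law for the crate (up-slope positive): T − 10.399 = 2 a. For the hanging mass (downward positive): 8.8 × 9.81 − T = 8.8 a.
Adding the two equations eliminates T: 75.929 = 10.8 a, so a = 7.0305 m/s².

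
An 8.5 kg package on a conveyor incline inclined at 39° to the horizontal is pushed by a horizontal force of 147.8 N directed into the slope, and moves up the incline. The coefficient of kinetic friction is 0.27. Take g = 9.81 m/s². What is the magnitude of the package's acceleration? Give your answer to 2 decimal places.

2.33 m/s²

The horizontal push has components F cos 39° = 147.8 × 0.7771 = 114.855 N up the incline and F sin 39° = 147.8 × 0.6293 = 93.011 N pressing into the surface.
The normal force is therefore N = mg cos 39° + F sin 39° = 64.798 + 93.011 = 157.809 N, and kinetic friction down the slope is μN = 0.27 × 157.809 = 42.608 N.
Along the incline: F cos 39° − mg sin 39° − μN = ma, so 114.855 − 52.474 − 42.608 = 8.5 a, giving a = 2.3262 m/s².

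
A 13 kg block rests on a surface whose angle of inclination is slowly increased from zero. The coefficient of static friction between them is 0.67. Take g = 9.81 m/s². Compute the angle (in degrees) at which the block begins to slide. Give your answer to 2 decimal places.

At the threshold of sliding, static friction is at its maximum μ_s N and exactly balances the weight component along the incline: mg sin θ = μ_s mg cos θ.
Hence tan θ = μ_s = 0.67, so θ = arctan(0.67) = 33.8221°.

33.82°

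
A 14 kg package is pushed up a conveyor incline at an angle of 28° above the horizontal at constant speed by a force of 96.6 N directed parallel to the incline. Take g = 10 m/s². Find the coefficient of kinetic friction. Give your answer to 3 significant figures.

0.250

At constant speed ΣF = 0 along the incline. The applied 96.6 N acts up the slope; the weight component mg sin 28° = 65.726 N and kinetic friction μN both act down the slope.
So 96.6 = 65.726 + μ × 123.613, giving μ = (96.6 − 65.726) / 123.613 = 0.2498.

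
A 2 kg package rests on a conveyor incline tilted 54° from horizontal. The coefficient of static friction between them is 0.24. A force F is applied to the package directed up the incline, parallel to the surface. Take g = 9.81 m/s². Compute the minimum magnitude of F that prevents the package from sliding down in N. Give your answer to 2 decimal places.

13.11 N

The normal force is N = mg cos 54° = 11.532 N. With F at its minimum the package is on the verge of sliding down, so static friction is at its maximum μ_s N = 0.24 × 11.532 = 2.768 N and acts up the slope.
Equilibrium along the incline: F + μ_s N = mg sin 54°, so F = 15.873 − 2.768 = 13.105 N.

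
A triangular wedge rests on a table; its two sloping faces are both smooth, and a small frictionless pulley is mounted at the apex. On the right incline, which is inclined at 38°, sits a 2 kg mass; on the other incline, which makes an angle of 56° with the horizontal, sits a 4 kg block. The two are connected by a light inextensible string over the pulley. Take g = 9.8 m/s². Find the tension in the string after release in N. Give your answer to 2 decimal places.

Resolve each weight along its own incline: the 2 kg mass has component 2 × 9.8 × sin 38° = 12.067 N down its slope, and the 4 kg mass has 4 × 9.8 × sin 56° = 32.498 N down its slope.
The 4 kg side's 32.498 N exceeds the other side's 12.067 N, so that mass slides down and the 2 kg mass slides up. Taking that direction as positive, Newton's second law for the whole system gives 32.498 − 12.067 = (2 + 4) a, so a = 20.431 / 6 = 3.4052 m/s².
For the 2 kg mass (up-slope positive): T − 12.067 = 2 × 3.4052, so T = 18.877 N.

18.88 N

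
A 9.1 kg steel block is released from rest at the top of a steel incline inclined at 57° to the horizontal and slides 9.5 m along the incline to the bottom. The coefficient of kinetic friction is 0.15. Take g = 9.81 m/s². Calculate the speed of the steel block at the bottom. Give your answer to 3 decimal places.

The weight component along the incline is mg sin 57° = 74.869 N and the normal force is N = mg cos 57° = 48.620 N.
Friction up the slope is f = μN = 0.15 × 48.620 = 7.293 N, so the net downslope force is 74.869 − 7.293 = 67.576 N and a = 67.576 / 9.1 = 7.4259 m/s².
Starting from rest over a distance of 9.5 m, v² = 2aL = 2 × 7.4259 × 9.5 = 141.0921, so v = 11.8782 m/s.

11.878 m/s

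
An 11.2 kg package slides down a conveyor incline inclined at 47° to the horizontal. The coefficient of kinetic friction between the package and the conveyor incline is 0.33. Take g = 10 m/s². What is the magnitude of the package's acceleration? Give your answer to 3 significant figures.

Resolving the weight along the incline: the component pulling the package down the slope is mg sin 47° = 11.2 × 10 × 0.7314 = 81.917 N, and the normal force is N = mg cos 47° = 11.2 × 10 × 0.6820 = 76.384 N.
Kinetic friction acts up the slope with magnitude f = μN = 0.33 × 76.384 = 25.207 N.
Net force along the incline is 81.917 − 25.207 = 56.710 N, so a = 56.710 / 11.2 = 5.0634 m/s².

5.06 m/s²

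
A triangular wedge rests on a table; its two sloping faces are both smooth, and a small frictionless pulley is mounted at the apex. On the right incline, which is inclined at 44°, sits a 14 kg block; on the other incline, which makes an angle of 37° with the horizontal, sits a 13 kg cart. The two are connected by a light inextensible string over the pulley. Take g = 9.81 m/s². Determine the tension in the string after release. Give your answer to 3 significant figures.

85.7 N

Resolve each weight along its own incline: the 14 kg mass has component 14 × 9.81 × sin 44° = 95.404 N down its slope, and the 13 kg mass has 13 × 9.81 × sin 37° = 76.749 N down its slope.
The 14 kg side's 95.404 N exceeds the other side's 76.749 N, so that mass slides down and the 13 kg mass slides up. Taking that direction as positive, Newton's second law for the whole system gives 95.404 − 76.749 = (14 + 13) a, so a = 18.655 / 27 = 0.6909 m/s².
For the 13 kg mass (up-slope positive): T − 76.749 = 13 × 0.6909, so T = 85.731 N.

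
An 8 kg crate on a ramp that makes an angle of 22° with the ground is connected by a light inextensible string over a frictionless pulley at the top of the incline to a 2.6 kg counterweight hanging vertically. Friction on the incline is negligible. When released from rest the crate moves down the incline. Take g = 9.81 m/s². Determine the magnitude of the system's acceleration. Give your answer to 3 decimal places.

0.367 m/s²

For the crate on the incline: the weight component along the slope is m₁g sin 22° = 8 × 9.81 × 0.3746 = 29.399 N and the normal force is N = m₁g cos 22° = 72.765 N.
Newton's second law for the crate (down-slope positive): 29.399 − T = 8 a. For the hanging counterweight (upward positive): T − 2.6 × 9.81 = 2.6 a.
Adding the two equations eliminates T: 3.893 = 10.6 a, so a = 0.3673 m/s².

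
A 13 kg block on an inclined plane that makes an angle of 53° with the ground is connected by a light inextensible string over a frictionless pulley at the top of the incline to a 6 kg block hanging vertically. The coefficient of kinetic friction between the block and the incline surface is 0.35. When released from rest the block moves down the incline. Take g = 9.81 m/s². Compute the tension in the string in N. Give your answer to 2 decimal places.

For the block on the incline: the weight component along the slope is m₁g sin 53° = 13 × 9.81 × 0.7986 = 101.845 N and the normal force is N = m₁g cos 53° = 76.749 N.
Kinetic friction opposes the block's motion down the incline: f = μN = 0.35 × 76.749 = 26.862 N acting up the slope.
Newton's second law for the block (down-slope positive): 101.845 − 26.862 − T = 13 a. For the hanging block (upward positive): T − 6 × 9.81 = 6 a.
Adding the two equations eliminates T: 16.123 = 19 a, so a = 0.8486 m/s².
Then from the hanging block's equation, T = 6 × (9.81 + 0.8486) = 63.952 N.

63.95 N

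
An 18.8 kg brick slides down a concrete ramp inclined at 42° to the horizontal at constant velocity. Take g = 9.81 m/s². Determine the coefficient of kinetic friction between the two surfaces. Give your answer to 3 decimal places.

At constant velocity the net force along the incline is zero: mg sin 42° = μ mg cos 42°.
So μ = tan 42° = 0.6691 / 0.7431 = 0.9004.

0.900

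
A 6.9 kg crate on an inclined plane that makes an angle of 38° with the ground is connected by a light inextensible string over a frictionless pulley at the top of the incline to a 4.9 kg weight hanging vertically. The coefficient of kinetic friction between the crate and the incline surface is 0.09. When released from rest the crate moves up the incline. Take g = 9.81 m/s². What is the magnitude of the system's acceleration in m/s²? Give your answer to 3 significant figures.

0.135 m/s²

For the crate on the incline: the weight component along the slope is m₁g sin 38° = 6.9 × 9.81 × 0.6157 = 41.676 N and the normal force is N = m₁g cos 38° = 53.340 N.
Kinetic friction opposes the crate's motion up the incline: f = μN = 0.09 × 53.340 = 4.801 N acting down the slope.
Newton's second law for the crate (up-slope positive): T − 41.676 − 4.801 = 6.9 a. For the hanging weight (downward positive): 4.9 × 9.81 − T = 4.9 a.
Adding the two equations eliminates T: 1.592 = 11.8 a, so a = 0.1349 m/s².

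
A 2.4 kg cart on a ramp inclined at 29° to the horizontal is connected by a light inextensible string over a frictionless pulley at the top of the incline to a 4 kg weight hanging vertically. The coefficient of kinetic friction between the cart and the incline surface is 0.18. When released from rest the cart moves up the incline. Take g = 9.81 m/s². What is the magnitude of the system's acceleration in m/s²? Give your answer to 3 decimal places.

3.769 m/s²

For the cart on the incline: the weight component along the slope is m₁g sin 29° = 2.4 × 9.81 × 0.4848 = 11.414 N and the normal force is N = m₁g cos 29° = 20.592 N.
Kinetic friction opposes the cart's motion up the incline: f = μN = 0.18 × 20.592 = 3.707 N acting down the slope.
Newton's second law for the cart (up-slope positive): T − 11.414 − 3.707 = 2.4 a. For the hanging weight (downward positive): 4 × 9.81 − T = 4 a.
Adding the two equations eliminates T: 24.119 = 6.4 a, so a = 3.7686 m/s².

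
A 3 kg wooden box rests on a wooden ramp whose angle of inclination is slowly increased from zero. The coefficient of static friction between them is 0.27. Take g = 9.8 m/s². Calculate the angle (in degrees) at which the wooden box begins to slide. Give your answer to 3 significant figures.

At the threshold of sliding, static friction is at its maximum μ_s N and exactly balances the weight component along the incline: mg sin θ = μ_s mg cos θ.
Hence tan θ = μ_s = 0.27, so θ = arctan(0.27) = 15.1096°.

15.1°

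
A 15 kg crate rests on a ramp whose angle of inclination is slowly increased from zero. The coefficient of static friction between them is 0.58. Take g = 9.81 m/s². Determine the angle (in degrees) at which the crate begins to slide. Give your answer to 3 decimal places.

At the threshold of sliding, static friction is at its maximum μ_s N and exactly balances the weight component along the incline: mg sin θ = μ_s mg cos θ.
Hence tan θ = μ_s = 0.58, so θ = arctan(0.58) = 30.1137°.

30.114°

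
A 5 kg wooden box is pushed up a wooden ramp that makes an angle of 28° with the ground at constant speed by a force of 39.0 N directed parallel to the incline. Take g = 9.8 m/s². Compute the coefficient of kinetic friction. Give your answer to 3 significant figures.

At constant speed ΣF = 0 along the incline. The applied 39.0 N acts up the slope; the weight component mg sin 28° = 23.004 N and kinetic friction μN both act down the slope.
So 39.0 = 23.004 + μ × 43.264, giving μ = (39.0 − 23.004) / 43.264 = 0.3697.

0.370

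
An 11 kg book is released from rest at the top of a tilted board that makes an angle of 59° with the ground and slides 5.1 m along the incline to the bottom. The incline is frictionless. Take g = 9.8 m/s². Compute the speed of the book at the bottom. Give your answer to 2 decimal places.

9.26 m/s

The weight component along the incline is mg sin 59° = 92.403 N and the normal force is N = mg cos 59° = 55.521 N.
With no friction, a = g sin 59° = 8.4002 m/s².
Starting from rest over a distance of 5.1 m, v² = 2aL = 2 × 8.4002 × 5.1 = 85.6820, so v = 9.2565 m/s.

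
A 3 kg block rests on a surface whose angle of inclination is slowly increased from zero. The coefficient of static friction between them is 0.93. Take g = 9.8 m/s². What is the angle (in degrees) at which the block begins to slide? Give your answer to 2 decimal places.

42.92°

At the threshold of sliding, static friction is at its maximum μ_s N and exactly balances the weight component along the incline: mg sin θ = μ_s mg cos θ.
Hence tan θ = μ_s = 0.93, so θ = arctan(0.93) = 42.9228°.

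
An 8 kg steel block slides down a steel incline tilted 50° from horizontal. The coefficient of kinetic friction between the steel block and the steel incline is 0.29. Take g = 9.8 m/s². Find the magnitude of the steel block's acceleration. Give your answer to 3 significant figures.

Resolving the weight along the incline: the component pulling the steel block down the slope is mg sin 50° = 8 × 9.8 × 0.7660 = 60.054 N, and the normal force is N = mg cos 50° = 8 × 9.8 × 0.6428 = 50.396 N.
Kinetic friction acts up the slope with magnitude f = μN = 0.29 × 50.396 = 14.615 N.
Net force along the incline is 60.054 − 14.615 = 45.439 N, so a = 45.439 / 8 = 5.6799 m/s².

5.68 m/s²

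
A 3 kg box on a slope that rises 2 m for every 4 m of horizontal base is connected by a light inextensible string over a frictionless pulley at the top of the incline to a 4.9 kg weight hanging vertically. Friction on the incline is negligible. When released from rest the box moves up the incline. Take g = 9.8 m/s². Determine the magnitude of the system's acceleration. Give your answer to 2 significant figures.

4.4 m/s²

For the box on the incline: the weight component along the slope is m₁g sin 26.57° = 3 × 9.8 × 0.4472 = 13.148 N and the normal force is N = m₁g cos 26.57° = 26.296 N.
Newton's second law for the box (up-slope positive): T − 13.148 = 3 a. For the hanging weight (downward positive): 4.9 × 9.8 − T = 4.9 a.
Adding the two equations eliminates T: 34.872 = 7.9 a, so a = 4.4142 m/s².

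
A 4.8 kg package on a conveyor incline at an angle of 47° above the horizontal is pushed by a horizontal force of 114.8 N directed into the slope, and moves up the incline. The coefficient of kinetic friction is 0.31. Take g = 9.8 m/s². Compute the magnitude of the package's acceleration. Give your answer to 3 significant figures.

1.65 m/s²

The horizontal push has components F cos 47° = 114.8 × 0.6820 = 78.294 N up the incline and F sin 47° = 114.8 × 0.7314 = 83.965 N pressing into the surface.
The normal force is therefore N = mg cos 47° + F sin 47° = 32.081 + 83.965 = 116.046 N, and kinetic friction down the slope is μN = 0.31 × 116.046 = 35.974 N.
Along the incline: F cos 47° − mg sin 47° − μN = ma, so 78.294 − 34.405 − 35.974 = 4.8 a, giving a = 1.6490 m/s².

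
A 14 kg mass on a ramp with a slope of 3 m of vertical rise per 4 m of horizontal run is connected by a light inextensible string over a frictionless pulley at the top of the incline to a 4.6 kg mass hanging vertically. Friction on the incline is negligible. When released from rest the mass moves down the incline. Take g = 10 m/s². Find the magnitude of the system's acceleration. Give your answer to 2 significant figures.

2.0 m/s²

For the mass on the incline: the weight component along the slope is m₁g sin 36.87° = 14 × 10 × 0.6000 = 84.000 N and the normal force is N = m₁g cos 36.87° = 112.000 N.
Newton's second law for the mass (down-slope positive): 84.000 − T = 14 a. For the hanging mass (upward positive): T − 4.6 × 10 = 4.6 a.
Adding the two equations eliminates T: 38.000 = 18.6 a, so a = 2.0430 m/s².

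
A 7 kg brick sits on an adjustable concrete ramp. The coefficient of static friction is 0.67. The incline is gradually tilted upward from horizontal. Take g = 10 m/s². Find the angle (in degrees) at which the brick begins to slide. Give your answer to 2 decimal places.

At the threshold of sliding, static friction is at its maximum μ_s N and exactly balances the weight component along the incline: mg sin θ = μ_s mg cos θ.
Hence tan θ = μ_s = 0.67, so θ = arctan(0.67) = 33.8221°.

33.82°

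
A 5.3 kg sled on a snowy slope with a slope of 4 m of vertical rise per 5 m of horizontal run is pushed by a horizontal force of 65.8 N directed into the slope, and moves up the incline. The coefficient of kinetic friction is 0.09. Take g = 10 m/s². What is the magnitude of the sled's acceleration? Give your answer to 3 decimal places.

The horizontal push has components F cos 38.66° = 65.8 × 0.7809 = 51.383 N up the incline and F sin 38.66° = 65.8 × 0.6247 = 41.105 N pressing into the surface.
The normal force is therefore N = mg cos 38.66° + F sin 38.66° = 41.388 + 41.105 = 82.493 N, and kinetic friction down the slope is μN = 0.09 × 82.493 = 7.424 N.
Along the incline: F cos 38.66° − mg sin 38.66° − μN = ma, so 51.383 − 33.109 − 7.424 = 5.3 a, giving a = 2.0472 m/s².

2.047 m/s²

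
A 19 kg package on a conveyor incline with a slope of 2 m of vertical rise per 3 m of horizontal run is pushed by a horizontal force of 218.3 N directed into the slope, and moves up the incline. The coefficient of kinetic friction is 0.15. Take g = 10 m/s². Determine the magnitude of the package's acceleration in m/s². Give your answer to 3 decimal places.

The horizontal push has components F cos 33.69° = 218.3 × 0.8321 = 181.647 N up the incline and F sin 33.69° = 218.3 × 0.5547 = 121.091 N pressing into the surface.
The normal force is therefore N = mg cos 33.69° + F sin 33.69° = 158.099 + 121.091 = 279.190 N, and kinetic friction down the slope is μN = 0.15 × 279.190 = 41.878 N.
Along the incline: F cos 33.69° − mg sin 33.69° − μN = ma, so 181.647 − 105.393 − 41.878 = 19 a, giving a = 1.8093 m/s².

1.809 m/s²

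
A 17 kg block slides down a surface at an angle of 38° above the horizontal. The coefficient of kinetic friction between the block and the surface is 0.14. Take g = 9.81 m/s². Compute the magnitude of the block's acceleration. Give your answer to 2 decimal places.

Resolving the weight along the incline: the component pulling the block down the slope is mg sin 38° = 17 × 9.81 × 0.6157 = 102.680 N, and the normal force is N = mg cos 38° = 17 × 9.81 × 0.7880 = 131.415 N.
Kinetic friction acts up the slope with magnitude f = μN = 0.14 × 131.415 = 18.398 N.
Net force along the incline is 102.680 − 18.398 = 84.282 N, so a = 84.282 / 17 = 4.9578 m/s².

4.96 m/s²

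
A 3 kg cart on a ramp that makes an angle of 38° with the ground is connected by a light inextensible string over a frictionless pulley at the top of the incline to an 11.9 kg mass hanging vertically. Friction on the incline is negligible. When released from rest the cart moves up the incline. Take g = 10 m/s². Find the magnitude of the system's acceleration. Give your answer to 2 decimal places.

6.75 m/s²

For the cart on the incline: the weight component along the slope is m₁g sin 38° = 3 × 10 × 0.6157 = 18.471 N and the normal force is N = m₁g cos 38° = 23.640 N.
Newton's second law for the cart (up-slope positive): T − 18.471 = 3 a. For the hanging mass (downward positive): 11.9 × 10 − T = 11.9 a.
Adding the two equations eliminates T: 100.529 = 14.9 a, so a = 6.7469 m/s².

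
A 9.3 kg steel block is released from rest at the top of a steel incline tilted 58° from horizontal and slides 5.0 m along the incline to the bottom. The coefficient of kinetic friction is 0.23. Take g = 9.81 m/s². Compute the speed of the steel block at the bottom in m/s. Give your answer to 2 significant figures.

8.4 m/s

The weight component along the incline is mg sin 58° = 77.370 N and the normal force is N = mg cos 58° = 48.346 N.
Friction up the slope is f = μN = 0.23 × 48.346 = 11.120 N, so the net downslope force is 77.370 − 11.120 = 66.250 N and a = 66.250 / 9.3 = 7.1237 m/s².
Starting from rest over a distance of 5.0 m, v² = 2aL = 2 × 7.1237 × 5.0 = 71.2370, so v = 8.4402 m/s.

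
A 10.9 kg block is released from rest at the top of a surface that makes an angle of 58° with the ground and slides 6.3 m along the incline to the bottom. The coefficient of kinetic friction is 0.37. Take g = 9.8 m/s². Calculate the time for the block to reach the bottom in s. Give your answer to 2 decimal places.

The weight component along the incline is mg sin 58° = 90.588 N and the normal force is N = mg cos 58° = 56.606 N.
Friction up the slope is f = μN = 0.37 × 56.606 = 20.944 N, so the net downslope force is 90.588 − 20.944 = 69.644 N and a = 69.644 / 10.9 = 6.3894 m/s².
Starting from rest, L = ½at², so t = √(2L/a) = √(2 × 6.3 / 6.3894) = 1.4043 s.

1.40 s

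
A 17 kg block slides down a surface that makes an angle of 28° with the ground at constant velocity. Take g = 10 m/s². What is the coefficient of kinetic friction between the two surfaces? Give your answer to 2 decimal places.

At constant velocity the net force along the incline is zero: mg sin 28° = μ mg cos 28°.
So μ = tan 28° = 0.4695 / 0.8829 = 0.5318.

0.53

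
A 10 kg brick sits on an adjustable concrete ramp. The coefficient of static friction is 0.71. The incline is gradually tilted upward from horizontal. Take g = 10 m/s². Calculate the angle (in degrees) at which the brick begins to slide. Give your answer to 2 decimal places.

At the threshold of sliding, static friction is at its maximum μ_s N and exactly balances the weight component along the incline: mg sin θ = μ_s mg cos θ.
Hence tan θ = μ_s = 0.71, so θ = arctan(0.71) = 35.3748°.

35.37°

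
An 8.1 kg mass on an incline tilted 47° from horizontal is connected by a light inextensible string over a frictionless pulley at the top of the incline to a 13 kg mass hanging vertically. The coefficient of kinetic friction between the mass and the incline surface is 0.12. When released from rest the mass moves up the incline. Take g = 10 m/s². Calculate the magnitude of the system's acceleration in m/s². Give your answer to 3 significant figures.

For the mass on the incline: the weight component along the slope is m₁g sin 47° = 8.1 × 10 × 0.7314 = 59.243 N and the normal force is N = m₁g cos 47° = 55.242 N.
Kinetic friction opposes the mass's motion up the incline: f = μN = 0.12 × 55.242 = 6.629 N acting down the slope.
Newton's second law for the mass (up-slope positive): T − 59.243 − 6.629 = 8.1 a. For the hanging mass (downward positive): 13 × 10 − T = 13 a.
Adding the two equations eliminates T: 64.128 = 21.1 a, so a = 3.0392 m/s².

3.04 m/s²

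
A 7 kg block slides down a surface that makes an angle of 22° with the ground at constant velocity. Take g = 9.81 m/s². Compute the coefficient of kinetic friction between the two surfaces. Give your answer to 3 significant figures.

At constant velocity the net force along the incline is zero: mg sin 22° = μ mg cos 22°.
So μ = tan 22° = 0.3746 / 0.9272 = 0.4040.

0.404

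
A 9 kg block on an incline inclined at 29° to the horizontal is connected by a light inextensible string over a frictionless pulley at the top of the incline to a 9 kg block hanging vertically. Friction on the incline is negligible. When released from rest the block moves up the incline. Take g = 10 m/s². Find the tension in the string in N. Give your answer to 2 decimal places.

66.82 N

For the block on the incline: the weight component along the slope is m₁g sin 29° = 9 × 10 × 0.4848 = 43.632 N and the normal force is N = m₁g cos 29° = 78.716 N.
Newton's second law for the block (up-slope positive): T − 43.632 = 9 a. For the hanging block (downward positive): 9 × 10 − T = 9 a.
Adding the two equations eliminates T: 46.368 = 18 a, so a = 2.5760 m/s².
Then from the hanging block's equation, T = 9 × (10 − 2.5760) = 66.816 N.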